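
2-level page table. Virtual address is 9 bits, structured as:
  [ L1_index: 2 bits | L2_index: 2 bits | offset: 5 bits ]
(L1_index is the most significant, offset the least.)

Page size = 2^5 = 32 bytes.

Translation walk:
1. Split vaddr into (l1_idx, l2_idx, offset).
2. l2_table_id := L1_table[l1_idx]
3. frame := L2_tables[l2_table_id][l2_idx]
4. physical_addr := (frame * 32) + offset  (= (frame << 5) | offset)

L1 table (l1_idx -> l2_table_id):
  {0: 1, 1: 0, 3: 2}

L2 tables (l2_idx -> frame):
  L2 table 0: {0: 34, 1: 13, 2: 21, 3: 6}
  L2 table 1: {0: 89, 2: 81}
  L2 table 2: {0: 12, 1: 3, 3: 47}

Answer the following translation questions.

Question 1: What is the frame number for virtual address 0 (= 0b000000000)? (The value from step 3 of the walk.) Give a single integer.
vaddr = 0: l1_idx=0, l2_idx=0
L1[0] = 1; L2[1][0] = 89

Answer: 89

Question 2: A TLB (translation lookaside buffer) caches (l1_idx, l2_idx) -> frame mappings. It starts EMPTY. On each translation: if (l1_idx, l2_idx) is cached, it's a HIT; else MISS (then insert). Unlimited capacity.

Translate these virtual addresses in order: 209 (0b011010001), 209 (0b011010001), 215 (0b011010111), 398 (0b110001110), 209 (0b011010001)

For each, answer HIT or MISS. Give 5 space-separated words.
vaddr=209: (1,2) not in TLB -> MISS, insert
vaddr=209: (1,2) in TLB -> HIT
vaddr=215: (1,2) in TLB -> HIT
vaddr=398: (3,0) not in TLB -> MISS, insert
vaddr=209: (1,2) in TLB -> HIT

Answer: MISS HIT HIT MISS HIT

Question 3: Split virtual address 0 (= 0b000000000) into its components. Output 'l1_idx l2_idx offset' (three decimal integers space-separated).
vaddr = 0 = 0b000000000
  top 2 bits -> l1_idx = 0
  next 2 bits -> l2_idx = 0
  bottom 5 bits -> offset = 0

Answer: 0 0 0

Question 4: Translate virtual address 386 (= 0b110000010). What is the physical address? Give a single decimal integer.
vaddr = 386 = 0b110000010
Split: l1_idx=3, l2_idx=0, offset=2
L1[3] = 2
L2[2][0] = 12
paddr = 12 * 32 + 2 = 386

Answer: 386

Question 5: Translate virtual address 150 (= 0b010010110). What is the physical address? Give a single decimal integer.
Answer: 1110

Derivation:
vaddr = 150 = 0b010010110
Split: l1_idx=1, l2_idx=0, offset=22
L1[1] = 0
L2[0][0] = 34
paddr = 34 * 32 + 22 = 1110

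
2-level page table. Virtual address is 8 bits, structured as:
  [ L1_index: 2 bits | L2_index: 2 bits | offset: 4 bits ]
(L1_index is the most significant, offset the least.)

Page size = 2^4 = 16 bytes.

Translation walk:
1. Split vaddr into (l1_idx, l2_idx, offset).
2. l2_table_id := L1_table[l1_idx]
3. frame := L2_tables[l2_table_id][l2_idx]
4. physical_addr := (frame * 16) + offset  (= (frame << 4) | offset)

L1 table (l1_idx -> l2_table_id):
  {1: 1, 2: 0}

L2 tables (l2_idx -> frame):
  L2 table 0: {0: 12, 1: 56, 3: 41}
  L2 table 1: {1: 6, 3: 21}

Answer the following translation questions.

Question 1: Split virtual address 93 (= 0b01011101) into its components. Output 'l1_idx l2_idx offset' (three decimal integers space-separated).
vaddr = 93 = 0b01011101
  top 2 bits -> l1_idx = 1
  next 2 bits -> l2_idx = 1
  bottom 4 bits -> offset = 13

Answer: 1 1 13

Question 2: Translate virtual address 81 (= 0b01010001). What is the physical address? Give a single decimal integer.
Answer: 97

Derivation:
vaddr = 81 = 0b01010001
Split: l1_idx=1, l2_idx=1, offset=1
L1[1] = 1
L2[1][1] = 6
paddr = 6 * 16 + 1 = 97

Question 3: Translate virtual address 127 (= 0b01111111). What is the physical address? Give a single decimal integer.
Answer: 351

Derivation:
vaddr = 127 = 0b01111111
Split: l1_idx=1, l2_idx=3, offset=15
L1[1] = 1
L2[1][3] = 21
paddr = 21 * 16 + 15 = 351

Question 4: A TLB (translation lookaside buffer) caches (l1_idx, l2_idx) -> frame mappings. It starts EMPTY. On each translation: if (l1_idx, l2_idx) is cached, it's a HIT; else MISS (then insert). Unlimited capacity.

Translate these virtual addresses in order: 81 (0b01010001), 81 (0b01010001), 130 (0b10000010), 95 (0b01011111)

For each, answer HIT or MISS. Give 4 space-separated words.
Answer: MISS HIT MISS HIT

Derivation:
vaddr=81: (1,1) not in TLB -> MISS, insert
vaddr=81: (1,1) in TLB -> HIT
vaddr=130: (2,0) not in TLB -> MISS, insert
vaddr=95: (1,1) in TLB -> HIT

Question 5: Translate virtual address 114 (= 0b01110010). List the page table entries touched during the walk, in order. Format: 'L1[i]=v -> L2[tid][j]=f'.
Answer: L1[1]=1 -> L2[1][3]=21

Derivation:
vaddr = 114 = 0b01110010
Split: l1_idx=1, l2_idx=3, offset=2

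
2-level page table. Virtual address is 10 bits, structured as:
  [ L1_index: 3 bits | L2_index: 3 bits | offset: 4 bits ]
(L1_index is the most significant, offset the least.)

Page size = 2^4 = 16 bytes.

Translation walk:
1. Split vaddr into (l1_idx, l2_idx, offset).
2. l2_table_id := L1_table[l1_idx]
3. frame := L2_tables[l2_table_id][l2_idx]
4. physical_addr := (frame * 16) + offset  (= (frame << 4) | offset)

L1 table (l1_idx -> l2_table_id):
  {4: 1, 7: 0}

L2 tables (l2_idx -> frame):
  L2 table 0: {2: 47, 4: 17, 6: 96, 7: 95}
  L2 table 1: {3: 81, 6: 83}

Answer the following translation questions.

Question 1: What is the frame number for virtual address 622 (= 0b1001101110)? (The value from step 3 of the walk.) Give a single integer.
Answer: 83

Derivation:
vaddr = 622: l1_idx=4, l2_idx=6
L1[4] = 1; L2[1][6] = 83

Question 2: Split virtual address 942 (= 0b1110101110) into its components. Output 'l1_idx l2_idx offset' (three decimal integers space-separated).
vaddr = 942 = 0b1110101110
  top 3 bits -> l1_idx = 7
  next 3 bits -> l2_idx = 2
  bottom 4 bits -> offset = 14

Answer: 7 2 14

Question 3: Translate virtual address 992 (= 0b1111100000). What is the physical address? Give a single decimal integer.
vaddr = 992 = 0b1111100000
Split: l1_idx=7, l2_idx=6, offset=0
L1[7] = 0
L2[0][6] = 96
paddr = 96 * 16 + 0 = 1536

Answer: 1536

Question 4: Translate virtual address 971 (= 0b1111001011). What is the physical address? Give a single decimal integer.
vaddr = 971 = 0b1111001011
Split: l1_idx=7, l2_idx=4, offset=11
L1[7] = 0
L2[0][4] = 17
paddr = 17 * 16 + 11 = 283

Answer: 283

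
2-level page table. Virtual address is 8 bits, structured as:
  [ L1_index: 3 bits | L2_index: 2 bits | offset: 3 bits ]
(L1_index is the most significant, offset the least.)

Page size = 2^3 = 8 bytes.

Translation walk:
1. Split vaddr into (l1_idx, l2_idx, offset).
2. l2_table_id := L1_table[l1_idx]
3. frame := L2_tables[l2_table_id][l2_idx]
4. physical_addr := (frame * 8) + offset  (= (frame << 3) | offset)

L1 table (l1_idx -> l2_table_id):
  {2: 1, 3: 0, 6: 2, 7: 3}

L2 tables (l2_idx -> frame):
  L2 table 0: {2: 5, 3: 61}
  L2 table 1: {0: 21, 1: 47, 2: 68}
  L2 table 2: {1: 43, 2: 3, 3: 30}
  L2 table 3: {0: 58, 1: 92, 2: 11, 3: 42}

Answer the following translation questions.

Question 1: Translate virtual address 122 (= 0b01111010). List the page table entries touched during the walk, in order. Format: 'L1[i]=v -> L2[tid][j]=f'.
Answer: L1[3]=0 -> L2[0][3]=61

Derivation:
vaddr = 122 = 0b01111010
Split: l1_idx=3, l2_idx=3, offset=2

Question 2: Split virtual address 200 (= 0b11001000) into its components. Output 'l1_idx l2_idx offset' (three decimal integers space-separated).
vaddr = 200 = 0b11001000
  top 3 bits -> l1_idx = 6
  next 2 bits -> l2_idx = 1
  bottom 3 bits -> offset = 0

Answer: 6 1 0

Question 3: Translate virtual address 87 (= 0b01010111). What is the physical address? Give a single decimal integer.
Answer: 551

Derivation:
vaddr = 87 = 0b01010111
Split: l1_idx=2, l2_idx=2, offset=7
L1[2] = 1
L2[1][2] = 68
paddr = 68 * 8 + 7 = 551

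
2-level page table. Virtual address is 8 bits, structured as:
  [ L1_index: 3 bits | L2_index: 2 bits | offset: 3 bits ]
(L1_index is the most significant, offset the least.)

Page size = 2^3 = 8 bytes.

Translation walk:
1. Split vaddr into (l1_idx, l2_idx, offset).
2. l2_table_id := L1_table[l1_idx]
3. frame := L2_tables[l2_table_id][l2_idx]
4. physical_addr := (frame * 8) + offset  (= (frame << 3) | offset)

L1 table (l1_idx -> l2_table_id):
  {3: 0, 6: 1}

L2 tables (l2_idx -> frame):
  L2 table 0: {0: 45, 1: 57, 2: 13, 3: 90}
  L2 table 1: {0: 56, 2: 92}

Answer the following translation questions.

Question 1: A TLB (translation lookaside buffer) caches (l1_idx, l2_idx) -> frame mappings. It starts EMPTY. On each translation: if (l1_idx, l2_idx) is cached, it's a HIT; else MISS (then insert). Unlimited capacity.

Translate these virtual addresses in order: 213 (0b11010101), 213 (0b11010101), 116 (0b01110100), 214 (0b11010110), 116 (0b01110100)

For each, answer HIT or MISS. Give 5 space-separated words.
Answer: MISS HIT MISS HIT HIT

Derivation:
vaddr=213: (6,2) not in TLB -> MISS, insert
vaddr=213: (6,2) in TLB -> HIT
vaddr=116: (3,2) not in TLB -> MISS, insert
vaddr=214: (6,2) in TLB -> HIT
vaddr=116: (3,2) in TLB -> HIT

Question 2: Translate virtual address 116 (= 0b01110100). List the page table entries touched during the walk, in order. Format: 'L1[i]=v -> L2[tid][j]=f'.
vaddr = 116 = 0b01110100
Split: l1_idx=3, l2_idx=2, offset=4

Answer: L1[3]=0 -> L2[0][2]=13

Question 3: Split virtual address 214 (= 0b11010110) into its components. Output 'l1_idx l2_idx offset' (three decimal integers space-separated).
Answer: 6 2 6

Derivation:
vaddr = 214 = 0b11010110
  top 3 bits -> l1_idx = 6
  next 2 bits -> l2_idx = 2
  bottom 3 bits -> offset = 6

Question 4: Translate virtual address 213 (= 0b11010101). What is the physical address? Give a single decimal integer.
Answer: 741

Derivation:
vaddr = 213 = 0b11010101
Split: l1_idx=6, l2_idx=2, offset=5
L1[6] = 1
L2[1][2] = 92
paddr = 92 * 8 + 5 = 741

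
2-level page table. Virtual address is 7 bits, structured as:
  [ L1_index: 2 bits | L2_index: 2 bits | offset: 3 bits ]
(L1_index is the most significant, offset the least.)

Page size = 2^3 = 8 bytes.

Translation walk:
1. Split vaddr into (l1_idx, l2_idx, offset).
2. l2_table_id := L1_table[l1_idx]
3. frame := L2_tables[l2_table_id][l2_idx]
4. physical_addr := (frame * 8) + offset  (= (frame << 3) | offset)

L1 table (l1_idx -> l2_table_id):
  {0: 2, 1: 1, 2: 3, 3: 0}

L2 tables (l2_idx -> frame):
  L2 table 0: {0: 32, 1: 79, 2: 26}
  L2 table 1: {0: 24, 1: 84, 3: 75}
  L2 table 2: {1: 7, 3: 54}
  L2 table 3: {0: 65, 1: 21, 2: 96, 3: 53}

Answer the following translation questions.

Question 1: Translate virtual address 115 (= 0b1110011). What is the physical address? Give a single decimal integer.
Answer: 211

Derivation:
vaddr = 115 = 0b1110011
Split: l1_idx=3, l2_idx=2, offset=3
L1[3] = 0
L2[0][2] = 26
paddr = 26 * 8 + 3 = 211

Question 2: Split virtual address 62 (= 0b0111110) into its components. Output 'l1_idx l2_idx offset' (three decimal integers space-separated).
vaddr = 62 = 0b0111110
  top 2 bits -> l1_idx = 1
  next 2 bits -> l2_idx = 3
  bottom 3 bits -> offset = 6

Answer: 1 3 6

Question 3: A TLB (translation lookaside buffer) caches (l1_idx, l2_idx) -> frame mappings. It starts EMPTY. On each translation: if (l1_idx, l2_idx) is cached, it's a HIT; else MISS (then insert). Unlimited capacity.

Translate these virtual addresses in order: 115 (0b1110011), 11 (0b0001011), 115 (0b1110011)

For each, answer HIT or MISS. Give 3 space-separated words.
vaddr=115: (3,2) not in TLB -> MISS, insert
vaddr=11: (0,1) not in TLB -> MISS, insert
vaddr=115: (3,2) in TLB -> HIT

Answer: MISS MISS HIT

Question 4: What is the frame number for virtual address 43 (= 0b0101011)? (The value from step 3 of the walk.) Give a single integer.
vaddr = 43: l1_idx=1, l2_idx=1
L1[1] = 1; L2[1][1] = 84

Answer: 84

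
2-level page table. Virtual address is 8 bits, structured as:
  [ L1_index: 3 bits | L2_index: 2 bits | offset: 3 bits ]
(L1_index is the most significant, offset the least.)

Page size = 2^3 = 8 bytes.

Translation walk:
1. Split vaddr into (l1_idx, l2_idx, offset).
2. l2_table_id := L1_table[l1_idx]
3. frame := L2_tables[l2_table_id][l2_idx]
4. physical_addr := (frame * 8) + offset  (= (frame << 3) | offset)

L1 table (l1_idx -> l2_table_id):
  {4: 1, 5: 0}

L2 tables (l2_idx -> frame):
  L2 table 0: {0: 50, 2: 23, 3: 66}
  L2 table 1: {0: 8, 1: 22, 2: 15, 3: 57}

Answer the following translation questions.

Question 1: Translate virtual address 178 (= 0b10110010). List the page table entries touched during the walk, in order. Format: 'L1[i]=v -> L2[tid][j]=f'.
vaddr = 178 = 0b10110010
Split: l1_idx=5, l2_idx=2, offset=2

Answer: L1[5]=0 -> L2[0][2]=23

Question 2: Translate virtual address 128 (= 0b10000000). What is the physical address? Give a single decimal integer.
Answer: 64

Derivation:
vaddr = 128 = 0b10000000
Split: l1_idx=4, l2_idx=0, offset=0
L1[4] = 1
L2[1][0] = 8
paddr = 8 * 8 + 0 = 64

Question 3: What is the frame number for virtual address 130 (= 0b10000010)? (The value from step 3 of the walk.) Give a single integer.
vaddr = 130: l1_idx=4, l2_idx=0
L1[4] = 1; L2[1][0] = 8

Answer: 8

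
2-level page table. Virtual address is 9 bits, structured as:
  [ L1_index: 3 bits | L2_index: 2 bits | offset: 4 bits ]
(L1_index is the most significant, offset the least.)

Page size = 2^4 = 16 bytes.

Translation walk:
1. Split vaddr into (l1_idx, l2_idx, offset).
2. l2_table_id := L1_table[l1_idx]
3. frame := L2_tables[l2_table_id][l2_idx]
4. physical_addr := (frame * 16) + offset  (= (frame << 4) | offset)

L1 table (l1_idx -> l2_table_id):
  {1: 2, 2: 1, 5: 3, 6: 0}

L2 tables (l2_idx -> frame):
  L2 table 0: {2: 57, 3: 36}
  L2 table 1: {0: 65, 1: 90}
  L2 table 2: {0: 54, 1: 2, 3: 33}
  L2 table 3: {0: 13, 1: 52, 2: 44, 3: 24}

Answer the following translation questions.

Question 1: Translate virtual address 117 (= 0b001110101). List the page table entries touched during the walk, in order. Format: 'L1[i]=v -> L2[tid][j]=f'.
vaddr = 117 = 0b001110101
Split: l1_idx=1, l2_idx=3, offset=5

Answer: L1[1]=2 -> L2[2][3]=33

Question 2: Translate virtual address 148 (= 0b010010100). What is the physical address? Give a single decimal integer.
vaddr = 148 = 0b010010100
Split: l1_idx=2, l2_idx=1, offset=4
L1[2] = 1
L2[1][1] = 90
paddr = 90 * 16 + 4 = 1444

Answer: 1444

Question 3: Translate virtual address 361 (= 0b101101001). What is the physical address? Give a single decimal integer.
Answer: 713

Derivation:
vaddr = 361 = 0b101101001
Split: l1_idx=5, l2_idx=2, offset=9
L1[5] = 3
L2[3][2] = 44
paddr = 44 * 16 + 9 = 713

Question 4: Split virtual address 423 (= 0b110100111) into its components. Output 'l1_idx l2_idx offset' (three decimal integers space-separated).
Answer: 6 2 7

Derivation:
vaddr = 423 = 0b110100111
  top 3 bits -> l1_idx = 6
  next 2 bits -> l2_idx = 2
  bottom 4 bits -> offset = 7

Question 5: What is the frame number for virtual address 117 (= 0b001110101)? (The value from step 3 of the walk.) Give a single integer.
Answer: 33

Derivation:
vaddr = 117: l1_idx=1, l2_idx=3
L1[1] = 2; L2[2][3] = 33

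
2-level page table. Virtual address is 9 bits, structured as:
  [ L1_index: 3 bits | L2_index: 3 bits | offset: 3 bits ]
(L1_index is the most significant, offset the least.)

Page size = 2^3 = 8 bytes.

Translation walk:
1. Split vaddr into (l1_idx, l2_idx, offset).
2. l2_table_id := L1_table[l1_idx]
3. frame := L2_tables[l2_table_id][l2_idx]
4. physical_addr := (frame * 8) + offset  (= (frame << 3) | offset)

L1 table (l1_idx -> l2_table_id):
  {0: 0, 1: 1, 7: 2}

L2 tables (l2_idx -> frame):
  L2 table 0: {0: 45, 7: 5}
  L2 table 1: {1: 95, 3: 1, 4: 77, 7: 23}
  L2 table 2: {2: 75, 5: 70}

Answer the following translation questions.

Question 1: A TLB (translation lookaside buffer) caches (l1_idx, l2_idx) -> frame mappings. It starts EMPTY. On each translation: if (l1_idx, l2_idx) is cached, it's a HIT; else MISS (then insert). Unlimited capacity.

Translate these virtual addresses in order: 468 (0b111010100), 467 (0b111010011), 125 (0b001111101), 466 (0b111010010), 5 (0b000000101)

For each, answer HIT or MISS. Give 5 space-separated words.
vaddr=468: (7,2) not in TLB -> MISS, insert
vaddr=467: (7,2) in TLB -> HIT
vaddr=125: (1,7) not in TLB -> MISS, insert
vaddr=466: (7,2) in TLB -> HIT
vaddr=5: (0,0) not in TLB -> MISS, insert

Answer: MISS HIT MISS HIT MISS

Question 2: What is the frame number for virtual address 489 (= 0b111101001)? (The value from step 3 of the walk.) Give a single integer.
Answer: 70

Derivation:
vaddr = 489: l1_idx=7, l2_idx=5
L1[7] = 2; L2[2][5] = 70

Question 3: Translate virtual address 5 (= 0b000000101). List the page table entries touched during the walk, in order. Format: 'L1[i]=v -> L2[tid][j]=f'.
vaddr = 5 = 0b000000101
Split: l1_idx=0, l2_idx=0, offset=5

Answer: L1[0]=0 -> L2[0][0]=45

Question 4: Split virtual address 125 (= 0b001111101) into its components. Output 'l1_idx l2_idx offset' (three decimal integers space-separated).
vaddr = 125 = 0b001111101
  top 3 bits -> l1_idx = 1
  next 3 bits -> l2_idx = 7
  bottom 3 bits -> offset = 5

Answer: 1 7 5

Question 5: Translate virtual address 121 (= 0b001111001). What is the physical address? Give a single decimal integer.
Answer: 185

Derivation:
vaddr = 121 = 0b001111001
Split: l1_idx=1, l2_idx=7, offset=1
L1[1] = 1
L2[1][7] = 23
paddr = 23 * 8 + 1 = 185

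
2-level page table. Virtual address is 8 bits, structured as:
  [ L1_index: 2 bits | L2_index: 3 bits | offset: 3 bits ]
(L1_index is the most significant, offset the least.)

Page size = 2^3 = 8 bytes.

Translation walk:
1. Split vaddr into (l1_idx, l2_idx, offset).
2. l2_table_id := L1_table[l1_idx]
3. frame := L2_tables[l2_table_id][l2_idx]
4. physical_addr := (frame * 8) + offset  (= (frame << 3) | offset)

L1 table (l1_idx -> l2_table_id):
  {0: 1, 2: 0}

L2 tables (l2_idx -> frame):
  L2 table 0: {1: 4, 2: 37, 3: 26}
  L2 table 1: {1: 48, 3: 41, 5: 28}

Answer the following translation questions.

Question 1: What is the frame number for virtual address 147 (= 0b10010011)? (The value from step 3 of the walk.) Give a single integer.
Answer: 37

Derivation:
vaddr = 147: l1_idx=2, l2_idx=2
L1[2] = 0; L2[0][2] = 37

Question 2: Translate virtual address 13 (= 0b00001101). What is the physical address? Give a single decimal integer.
vaddr = 13 = 0b00001101
Split: l1_idx=0, l2_idx=1, offset=5
L1[0] = 1
L2[1][1] = 48
paddr = 48 * 8 + 5 = 389

Answer: 389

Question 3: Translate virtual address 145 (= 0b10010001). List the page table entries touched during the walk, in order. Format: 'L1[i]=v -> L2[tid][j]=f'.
Answer: L1[2]=0 -> L2[0][2]=37

Derivation:
vaddr = 145 = 0b10010001
Split: l1_idx=2, l2_idx=2, offset=1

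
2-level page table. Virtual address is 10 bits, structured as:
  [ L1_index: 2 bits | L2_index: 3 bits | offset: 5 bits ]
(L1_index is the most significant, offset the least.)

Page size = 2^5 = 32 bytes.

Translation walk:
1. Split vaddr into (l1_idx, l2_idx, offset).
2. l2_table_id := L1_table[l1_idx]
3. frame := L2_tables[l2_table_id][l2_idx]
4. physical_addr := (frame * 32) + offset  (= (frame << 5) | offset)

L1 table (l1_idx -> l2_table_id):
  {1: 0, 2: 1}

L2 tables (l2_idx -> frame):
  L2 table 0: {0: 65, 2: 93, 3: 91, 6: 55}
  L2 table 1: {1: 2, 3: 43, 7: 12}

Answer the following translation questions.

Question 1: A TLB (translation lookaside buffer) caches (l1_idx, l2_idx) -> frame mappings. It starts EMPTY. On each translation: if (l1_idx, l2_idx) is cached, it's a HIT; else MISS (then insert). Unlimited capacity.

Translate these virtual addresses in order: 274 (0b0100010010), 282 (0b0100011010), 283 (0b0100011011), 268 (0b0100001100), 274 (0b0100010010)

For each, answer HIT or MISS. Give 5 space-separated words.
Answer: MISS HIT HIT HIT HIT

Derivation:
vaddr=274: (1,0) not in TLB -> MISS, insert
vaddr=282: (1,0) in TLB -> HIT
vaddr=283: (1,0) in TLB -> HIT
vaddr=268: (1,0) in TLB -> HIT
vaddr=274: (1,0) in TLB -> HIT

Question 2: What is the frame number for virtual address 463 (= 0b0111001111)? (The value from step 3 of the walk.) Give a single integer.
Answer: 55

Derivation:
vaddr = 463: l1_idx=1, l2_idx=6
L1[1] = 0; L2[0][6] = 55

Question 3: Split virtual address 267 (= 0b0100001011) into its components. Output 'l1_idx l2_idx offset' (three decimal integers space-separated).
vaddr = 267 = 0b0100001011
  top 2 bits -> l1_idx = 1
  next 3 bits -> l2_idx = 0
  bottom 5 bits -> offset = 11

Answer: 1 0 11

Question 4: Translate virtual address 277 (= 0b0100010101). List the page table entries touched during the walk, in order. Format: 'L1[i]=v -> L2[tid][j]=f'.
Answer: L1[1]=0 -> L2[0][0]=65

Derivation:
vaddr = 277 = 0b0100010101
Split: l1_idx=1, l2_idx=0, offset=21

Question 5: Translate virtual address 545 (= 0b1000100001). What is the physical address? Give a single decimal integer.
vaddr = 545 = 0b1000100001
Split: l1_idx=2, l2_idx=1, offset=1
L1[2] = 1
L2[1][1] = 2
paddr = 2 * 32 + 1 = 65

Answer: 65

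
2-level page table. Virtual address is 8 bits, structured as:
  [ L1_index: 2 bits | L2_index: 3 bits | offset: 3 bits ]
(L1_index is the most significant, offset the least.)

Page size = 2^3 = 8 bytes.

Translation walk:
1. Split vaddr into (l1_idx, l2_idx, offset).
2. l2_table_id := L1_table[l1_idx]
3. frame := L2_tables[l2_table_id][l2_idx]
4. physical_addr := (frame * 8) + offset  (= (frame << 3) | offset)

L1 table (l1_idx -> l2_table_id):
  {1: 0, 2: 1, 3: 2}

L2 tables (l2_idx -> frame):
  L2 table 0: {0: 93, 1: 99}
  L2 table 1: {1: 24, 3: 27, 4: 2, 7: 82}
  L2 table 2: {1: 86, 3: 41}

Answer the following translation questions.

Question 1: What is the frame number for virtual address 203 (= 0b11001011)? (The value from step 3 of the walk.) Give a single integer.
Answer: 86

Derivation:
vaddr = 203: l1_idx=3, l2_idx=1
L1[3] = 2; L2[2][1] = 86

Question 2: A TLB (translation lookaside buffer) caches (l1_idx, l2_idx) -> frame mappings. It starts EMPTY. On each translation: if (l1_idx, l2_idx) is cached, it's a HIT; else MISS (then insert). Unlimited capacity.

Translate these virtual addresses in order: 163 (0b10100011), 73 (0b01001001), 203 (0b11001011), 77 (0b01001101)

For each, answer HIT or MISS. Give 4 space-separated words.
vaddr=163: (2,4) not in TLB -> MISS, insert
vaddr=73: (1,1) not in TLB -> MISS, insert
vaddr=203: (3,1) not in TLB -> MISS, insert
vaddr=77: (1,1) in TLB -> HIT

Answer: MISS MISS MISS HIT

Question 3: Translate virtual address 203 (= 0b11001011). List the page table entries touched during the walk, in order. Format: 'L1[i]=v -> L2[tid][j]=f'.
vaddr = 203 = 0b11001011
Split: l1_idx=3, l2_idx=1, offset=3

Answer: L1[3]=2 -> L2[2][1]=86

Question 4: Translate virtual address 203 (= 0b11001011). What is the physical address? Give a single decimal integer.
vaddr = 203 = 0b11001011
Split: l1_idx=3, l2_idx=1, offset=3
L1[3] = 2
L2[2][1] = 86
paddr = 86 * 8 + 3 = 691

Answer: 691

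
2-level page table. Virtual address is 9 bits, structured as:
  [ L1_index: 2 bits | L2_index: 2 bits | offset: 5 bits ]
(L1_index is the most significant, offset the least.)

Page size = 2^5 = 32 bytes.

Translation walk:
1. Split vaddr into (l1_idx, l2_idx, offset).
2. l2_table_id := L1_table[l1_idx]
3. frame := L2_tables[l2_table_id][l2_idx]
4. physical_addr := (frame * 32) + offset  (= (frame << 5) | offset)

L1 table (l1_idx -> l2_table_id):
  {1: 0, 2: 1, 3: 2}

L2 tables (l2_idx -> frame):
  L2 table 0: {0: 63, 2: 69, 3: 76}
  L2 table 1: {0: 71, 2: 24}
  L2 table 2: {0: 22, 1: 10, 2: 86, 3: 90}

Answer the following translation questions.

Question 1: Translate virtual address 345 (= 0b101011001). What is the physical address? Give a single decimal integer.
Answer: 793

Derivation:
vaddr = 345 = 0b101011001
Split: l1_idx=2, l2_idx=2, offset=25
L1[2] = 1
L2[1][2] = 24
paddr = 24 * 32 + 25 = 793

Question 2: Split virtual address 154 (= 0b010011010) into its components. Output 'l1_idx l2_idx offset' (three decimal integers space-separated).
vaddr = 154 = 0b010011010
  top 2 bits -> l1_idx = 1
  next 2 bits -> l2_idx = 0
  bottom 5 bits -> offset = 26

Answer: 1 0 26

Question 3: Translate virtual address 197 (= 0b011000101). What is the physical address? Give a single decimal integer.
Answer: 2213

Derivation:
vaddr = 197 = 0b011000101
Split: l1_idx=1, l2_idx=2, offset=5
L1[1] = 0
L2[0][2] = 69
paddr = 69 * 32 + 5 = 2213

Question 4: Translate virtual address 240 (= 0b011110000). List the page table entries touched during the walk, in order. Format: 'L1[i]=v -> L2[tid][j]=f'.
vaddr = 240 = 0b011110000
Split: l1_idx=1, l2_idx=3, offset=16

Answer: L1[1]=0 -> L2[0][3]=76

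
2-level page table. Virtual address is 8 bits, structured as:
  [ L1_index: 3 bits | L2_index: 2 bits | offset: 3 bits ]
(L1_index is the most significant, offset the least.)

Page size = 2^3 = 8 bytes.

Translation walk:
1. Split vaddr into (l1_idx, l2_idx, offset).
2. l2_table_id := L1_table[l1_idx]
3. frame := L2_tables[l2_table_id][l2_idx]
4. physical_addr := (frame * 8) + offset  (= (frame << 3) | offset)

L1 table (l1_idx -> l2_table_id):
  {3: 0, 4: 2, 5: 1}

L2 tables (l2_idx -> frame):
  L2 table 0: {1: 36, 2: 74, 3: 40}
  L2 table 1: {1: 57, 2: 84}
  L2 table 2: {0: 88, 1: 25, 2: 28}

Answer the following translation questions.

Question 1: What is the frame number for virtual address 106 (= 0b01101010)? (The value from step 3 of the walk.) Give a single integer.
vaddr = 106: l1_idx=3, l2_idx=1
L1[3] = 0; L2[0][1] = 36

Answer: 36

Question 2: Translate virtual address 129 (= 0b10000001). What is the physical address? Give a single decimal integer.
vaddr = 129 = 0b10000001
Split: l1_idx=4, l2_idx=0, offset=1
L1[4] = 2
L2[2][0] = 88
paddr = 88 * 8 + 1 = 705

Answer: 705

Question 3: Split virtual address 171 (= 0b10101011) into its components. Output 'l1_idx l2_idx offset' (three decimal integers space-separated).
vaddr = 171 = 0b10101011
  top 3 bits -> l1_idx = 5
  next 2 bits -> l2_idx = 1
  bottom 3 bits -> offset = 3

Answer: 5 1 3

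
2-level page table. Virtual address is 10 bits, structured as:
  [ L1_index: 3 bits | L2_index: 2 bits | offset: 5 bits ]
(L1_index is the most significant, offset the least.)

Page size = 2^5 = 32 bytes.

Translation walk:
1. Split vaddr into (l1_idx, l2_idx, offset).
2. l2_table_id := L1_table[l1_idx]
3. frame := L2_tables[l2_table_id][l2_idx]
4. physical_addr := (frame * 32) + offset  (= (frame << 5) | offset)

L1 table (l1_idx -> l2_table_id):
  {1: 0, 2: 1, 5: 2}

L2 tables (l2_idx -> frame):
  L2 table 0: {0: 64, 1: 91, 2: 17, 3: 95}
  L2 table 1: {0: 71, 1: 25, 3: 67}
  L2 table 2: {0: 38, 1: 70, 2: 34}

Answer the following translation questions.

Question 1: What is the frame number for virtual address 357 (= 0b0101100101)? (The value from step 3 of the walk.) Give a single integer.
vaddr = 357: l1_idx=2, l2_idx=3
L1[2] = 1; L2[1][3] = 67

Answer: 67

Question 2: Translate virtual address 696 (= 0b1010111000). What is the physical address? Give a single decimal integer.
vaddr = 696 = 0b1010111000
Split: l1_idx=5, l2_idx=1, offset=24
L1[5] = 2
L2[2][1] = 70
paddr = 70 * 32 + 24 = 2264

Answer: 2264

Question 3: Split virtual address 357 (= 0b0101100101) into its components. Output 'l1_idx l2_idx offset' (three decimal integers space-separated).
Answer: 2 3 5

Derivation:
vaddr = 357 = 0b0101100101
  top 3 bits -> l1_idx = 2
  next 2 bits -> l2_idx = 3
  bottom 5 bits -> offset = 5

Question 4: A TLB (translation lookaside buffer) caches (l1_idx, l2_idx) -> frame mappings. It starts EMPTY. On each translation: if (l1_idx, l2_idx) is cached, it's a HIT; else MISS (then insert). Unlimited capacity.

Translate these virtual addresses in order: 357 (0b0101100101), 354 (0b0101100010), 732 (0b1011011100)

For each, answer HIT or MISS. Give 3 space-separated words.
Answer: MISS HIT MISS

Derivation:
vaddr=357: (2,3) not in TLB -> MISS, insert
vaddr=354: (2,3) in TLB -> HIT
vaddr=732: (5,2) not in TLB -> MISS, insert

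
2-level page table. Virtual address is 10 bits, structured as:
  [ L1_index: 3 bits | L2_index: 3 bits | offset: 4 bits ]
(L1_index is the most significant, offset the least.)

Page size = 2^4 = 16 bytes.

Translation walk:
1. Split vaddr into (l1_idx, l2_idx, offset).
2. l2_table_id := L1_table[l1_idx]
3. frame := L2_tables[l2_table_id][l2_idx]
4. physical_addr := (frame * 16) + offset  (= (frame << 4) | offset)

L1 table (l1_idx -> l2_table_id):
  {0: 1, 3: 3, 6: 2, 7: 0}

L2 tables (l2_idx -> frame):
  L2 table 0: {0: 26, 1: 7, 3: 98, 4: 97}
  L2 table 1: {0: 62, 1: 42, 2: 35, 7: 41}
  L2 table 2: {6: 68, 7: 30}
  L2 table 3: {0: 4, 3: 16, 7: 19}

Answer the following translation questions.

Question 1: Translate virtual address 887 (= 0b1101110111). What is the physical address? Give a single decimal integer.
vaddr = 887 = 0b1101110111
Split: l1_idx=6, l2_idx=7, offset=7
L1[6] = 2
L2[2][7] = 30
paddr = 30 * 16 + 7 = 487

Answer: 487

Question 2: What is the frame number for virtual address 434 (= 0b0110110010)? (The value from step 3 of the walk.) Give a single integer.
vaddr = 434: l1_idx=3, l2_idx=3
L1[3] = 3; L2[3][3] = 16

Answer: 16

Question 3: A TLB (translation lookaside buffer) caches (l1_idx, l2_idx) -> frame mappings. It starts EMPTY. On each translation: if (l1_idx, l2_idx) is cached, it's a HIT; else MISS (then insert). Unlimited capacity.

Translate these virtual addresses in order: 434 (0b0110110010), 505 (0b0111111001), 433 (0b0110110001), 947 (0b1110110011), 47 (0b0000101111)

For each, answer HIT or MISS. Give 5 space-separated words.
vaddr=434: (3,3) not in TLB -> MISS, insert
vaddr=505: (3,7) not in TLB -> MISS, insert
vaddr=433: (3,3) in TLB -> HIT
vaddr=947: (7,3) not in TLB -> MISS, insert
vaddr=47: (0,2) not in TLB -> MISS, insert

Answer: MISS MISS HIT MISS MISS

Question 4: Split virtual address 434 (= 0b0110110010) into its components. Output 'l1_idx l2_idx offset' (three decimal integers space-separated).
Answer: 3 3 2

Derivation:
vaddr = 434 = 0b0110110010
  top 3 bits -> l1_idx = 3
  next 3 bits -> l2_idx = 3
  bottom 4 bits -> offset = 2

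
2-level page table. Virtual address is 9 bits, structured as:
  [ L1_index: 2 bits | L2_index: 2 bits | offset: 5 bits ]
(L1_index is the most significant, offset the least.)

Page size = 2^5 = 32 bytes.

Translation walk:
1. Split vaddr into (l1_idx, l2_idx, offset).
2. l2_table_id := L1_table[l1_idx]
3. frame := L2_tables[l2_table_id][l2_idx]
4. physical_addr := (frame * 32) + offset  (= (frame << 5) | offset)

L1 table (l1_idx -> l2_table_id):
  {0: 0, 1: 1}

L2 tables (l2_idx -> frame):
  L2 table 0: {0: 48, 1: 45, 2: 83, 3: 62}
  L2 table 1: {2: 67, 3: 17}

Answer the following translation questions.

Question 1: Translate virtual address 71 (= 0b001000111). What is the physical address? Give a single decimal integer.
Answer: 2663

Derivation:
vaddr = 71 = 0b001000111
Split: l1_idx=0, l2_idx=2, offset=7
L1[0] = 0
L2[0][2] = 83
paddr = 83 * 32 + 7 = 2663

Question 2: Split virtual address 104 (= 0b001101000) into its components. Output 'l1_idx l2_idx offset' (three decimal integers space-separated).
vaddr = 104 = 0b001101000
  top 2 bits -> l1_idx = 0
  next 2 bits -> l2_idx = 3
  bottom 5 bits -> offset = 8

Answer: 0 3 8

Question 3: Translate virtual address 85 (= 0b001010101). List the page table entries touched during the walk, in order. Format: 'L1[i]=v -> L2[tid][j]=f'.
Answer: L1[0]=0 -> L2[0][2]=83

Derivation:
vaddr = 85 = 0b001010101
Split: l1_idx=0, l2_idx=2, offset=21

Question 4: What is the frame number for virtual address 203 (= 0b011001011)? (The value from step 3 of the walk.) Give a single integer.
Answer: 67

Derivation:
vaddr = 203: l1_idx=1, l2_idx=2
L1[1] = 1; L2[1][2] = 67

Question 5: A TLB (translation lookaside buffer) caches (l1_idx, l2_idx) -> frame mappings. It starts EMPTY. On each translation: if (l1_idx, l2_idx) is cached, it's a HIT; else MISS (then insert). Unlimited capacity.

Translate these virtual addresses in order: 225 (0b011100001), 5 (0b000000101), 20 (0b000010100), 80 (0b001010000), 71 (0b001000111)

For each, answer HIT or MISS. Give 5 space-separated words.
vaddr=225: (1,3) not in TLB -> MISS, insert
vaddr=5: (0,0) not in TLB -> MISS, insert
vaddr=20: (0,0) in TLB -> HIT
vaddr=80: (0,2) not in TLB -> MISS, insert
vaddr=71: (0,2) in TLB -> HIT

Answer: MISS MISS HIT MISS HIT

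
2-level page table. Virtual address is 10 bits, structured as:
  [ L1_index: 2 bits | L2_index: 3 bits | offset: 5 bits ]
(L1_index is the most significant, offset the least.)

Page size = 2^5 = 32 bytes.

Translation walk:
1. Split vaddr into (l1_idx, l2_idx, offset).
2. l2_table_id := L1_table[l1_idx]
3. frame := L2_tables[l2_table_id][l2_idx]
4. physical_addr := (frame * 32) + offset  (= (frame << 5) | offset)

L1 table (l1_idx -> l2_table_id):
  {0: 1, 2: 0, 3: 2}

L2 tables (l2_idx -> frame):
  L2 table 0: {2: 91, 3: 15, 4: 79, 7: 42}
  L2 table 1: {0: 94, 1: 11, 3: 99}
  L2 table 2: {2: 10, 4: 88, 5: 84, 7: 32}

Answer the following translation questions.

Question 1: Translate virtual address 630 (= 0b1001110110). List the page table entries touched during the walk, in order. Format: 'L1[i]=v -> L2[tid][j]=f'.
Answer: L1[2]=0 -> L2[0][3]=15

Derivation:
vaddr = 630 = 0b1001110110
Split: l1_idx=2, l2_idx=3, offset=22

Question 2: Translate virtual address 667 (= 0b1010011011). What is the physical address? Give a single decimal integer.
vaddr = 667 = 0b1010011011
Split: l1_idx=2, l2_idx=4, offset=27
L1[2] = 0
L2[0][4] = 79
paddr = 79 * 32 + 27 = 2555

Answer: 2555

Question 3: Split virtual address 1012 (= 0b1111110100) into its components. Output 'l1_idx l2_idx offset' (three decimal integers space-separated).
Answer: 3 7 20

Derivation:
vaddr = 1012 = 0b1111110100
  top 2 bits -> l1_idx = 3
  next 3 bits -> l2_idx = 7
  bottom 5 bits -> offset = 20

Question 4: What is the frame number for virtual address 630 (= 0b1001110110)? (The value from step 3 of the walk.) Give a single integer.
vaddr = 630: l1_idx=2, l2_idx=3
L1[2] = 0; L2[0][3] = 15

Answer: 15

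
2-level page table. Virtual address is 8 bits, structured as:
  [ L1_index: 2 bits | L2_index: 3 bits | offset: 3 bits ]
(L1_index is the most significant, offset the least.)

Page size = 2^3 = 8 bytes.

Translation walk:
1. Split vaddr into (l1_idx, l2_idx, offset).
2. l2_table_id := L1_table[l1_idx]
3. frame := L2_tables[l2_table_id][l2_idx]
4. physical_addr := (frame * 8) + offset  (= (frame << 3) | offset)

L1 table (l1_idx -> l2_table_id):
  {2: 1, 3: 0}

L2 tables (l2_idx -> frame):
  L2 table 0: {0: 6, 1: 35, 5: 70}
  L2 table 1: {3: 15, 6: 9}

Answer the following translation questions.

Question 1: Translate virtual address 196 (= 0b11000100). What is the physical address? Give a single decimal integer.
vaddr = 196 = 0b11000100
Split: l1_idx=3, l2_idx=0, offset=4
L1[3] = 0
L2[0][0] = 6
paddr = 6 * 8 + 4 = 52

Answer: 52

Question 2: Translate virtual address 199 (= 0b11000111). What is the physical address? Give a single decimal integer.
Answer: 55

Derivation:
vaddr = 199 = 0b11000111
Split: l1_idx=3, l2_idx=0, offset=7
L1[3] = 0
L2[0][0] = 6
paddr = 6 * 8 + 7 = 55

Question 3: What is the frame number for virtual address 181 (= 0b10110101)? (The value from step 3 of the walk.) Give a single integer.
vaddr = 181: l1_idx=2, l2_idx=6
L1[2] = 1; L2[1][6] = 9

Answer: 9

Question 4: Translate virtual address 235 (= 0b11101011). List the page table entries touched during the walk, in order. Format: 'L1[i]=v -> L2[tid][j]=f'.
Answer: L1[3]=0 -> L2[0][5]=70

Derivation:
vaddr = 235 = 0b11101011
Split: l1_idx=3, l2_idx=5, offset=3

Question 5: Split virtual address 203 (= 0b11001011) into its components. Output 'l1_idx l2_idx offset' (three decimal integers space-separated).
Answer: 3 1 3

Derivation:
vaddr = 203 = 0b11001011
  top 2 bits -> l1_idx = 3
  next 3 bits -> l2_idx = 1
  bottom 3 bits -> offset = 3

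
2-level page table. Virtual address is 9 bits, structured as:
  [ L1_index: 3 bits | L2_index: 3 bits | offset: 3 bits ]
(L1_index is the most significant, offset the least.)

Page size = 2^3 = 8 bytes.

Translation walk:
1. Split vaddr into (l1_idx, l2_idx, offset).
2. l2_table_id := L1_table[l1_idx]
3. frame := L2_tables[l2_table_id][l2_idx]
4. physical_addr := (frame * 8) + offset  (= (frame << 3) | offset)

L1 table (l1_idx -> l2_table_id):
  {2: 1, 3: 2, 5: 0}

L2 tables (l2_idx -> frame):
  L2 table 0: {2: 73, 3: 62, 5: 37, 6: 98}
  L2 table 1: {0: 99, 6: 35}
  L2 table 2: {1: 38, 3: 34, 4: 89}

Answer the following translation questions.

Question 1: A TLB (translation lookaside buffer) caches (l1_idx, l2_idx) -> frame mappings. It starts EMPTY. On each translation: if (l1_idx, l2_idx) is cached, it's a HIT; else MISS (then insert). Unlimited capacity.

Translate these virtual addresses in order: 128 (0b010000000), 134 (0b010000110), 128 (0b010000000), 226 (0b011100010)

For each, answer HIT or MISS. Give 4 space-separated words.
Answer: MISS HIT HIT MISS

Derivation:
vaddr=128: (2,0) not in TLB -> MISS, insert
vaddr=134: (2,0) in TLB -> HIT
vaddr=128: (2,0) in TLB -> HIT
vaddr=226: (3,4) not in TLB -> MISS, insert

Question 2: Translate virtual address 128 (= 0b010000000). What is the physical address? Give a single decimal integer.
vaddr = 128 = 0b010000000
Split: l1_idx=2, l2_idx=0, offset=0
L1[2] = 1
L2[1][0] = 99
paddr = 99 * 8 + 0 = 792

Answer: 792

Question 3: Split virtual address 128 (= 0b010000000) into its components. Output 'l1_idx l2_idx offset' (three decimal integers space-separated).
Answer: 2 0 0

Derivation:
vaddr = 128 = 0b010000000
  top 3 bits -> l1_idx = 2
  next 3 bits -> l2_idx = 0
  bottom 3 bits -> offset = 0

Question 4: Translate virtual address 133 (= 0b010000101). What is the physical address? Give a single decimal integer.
vaddr = 133 = 0b010000101
Split: l1_idx=2, l2_idx=0, offset=5
L1[2] = 1
L2[1][0] = 99
paddr = 99 * 8 + 5 = 797

Answer: 797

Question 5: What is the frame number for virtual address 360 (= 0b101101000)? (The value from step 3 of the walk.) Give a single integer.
Answer: 37

Derivation:
vaddr = 360: l1_idx=5, l2_idx=5
L1[5] = 0; L2[0][5] = 37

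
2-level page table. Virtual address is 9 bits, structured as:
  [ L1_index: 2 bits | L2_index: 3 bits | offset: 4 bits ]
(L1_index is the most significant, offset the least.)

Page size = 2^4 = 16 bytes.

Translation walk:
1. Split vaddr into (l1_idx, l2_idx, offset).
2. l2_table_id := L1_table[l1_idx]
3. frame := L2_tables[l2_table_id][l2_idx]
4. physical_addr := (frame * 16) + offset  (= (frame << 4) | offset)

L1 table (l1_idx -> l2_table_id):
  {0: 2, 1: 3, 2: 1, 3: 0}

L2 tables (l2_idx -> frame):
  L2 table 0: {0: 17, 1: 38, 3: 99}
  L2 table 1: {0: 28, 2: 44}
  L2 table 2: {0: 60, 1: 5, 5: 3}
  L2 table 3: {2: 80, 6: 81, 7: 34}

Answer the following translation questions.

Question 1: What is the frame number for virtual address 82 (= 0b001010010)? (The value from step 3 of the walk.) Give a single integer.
Answer: 3

Derivation:
vaddr = 82: l1_idx=0, l2_idx=5
L1[0] = 2; L2[2][5] = 3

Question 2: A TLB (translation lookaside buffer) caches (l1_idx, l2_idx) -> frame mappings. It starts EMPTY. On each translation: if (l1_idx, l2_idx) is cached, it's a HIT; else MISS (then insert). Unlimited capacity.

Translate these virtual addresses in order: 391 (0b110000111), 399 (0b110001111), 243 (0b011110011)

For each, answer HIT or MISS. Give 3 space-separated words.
Answer: MISS HIT MISS

Derivation:
vaddr=391: (3,0) not in TLB -> MISS, insert
vaddr=399: (3,0) in TLB -> HIT
vaddr=243: (1,7) not in TLB -> MISS, insert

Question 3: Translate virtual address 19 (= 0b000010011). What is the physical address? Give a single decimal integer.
vaddr = 19 = 0b000010011
Split: l1_idx=0, l2_idx=1, offset=3
L1[0] = 2
L2[2][1] = 5
paddr = 5 * 16 + 3 = 83

Answer: 83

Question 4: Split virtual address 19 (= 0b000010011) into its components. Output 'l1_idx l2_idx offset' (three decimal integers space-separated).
vaddr = 19 = 0b000010011
  top 2 bits -> l1_idx = 0
  next 3 bits -> l2_idx = 1
  bottom 4 bits -> offset = 3

Answer: 0 1 3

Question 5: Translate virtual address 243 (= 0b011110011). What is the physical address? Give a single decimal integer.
vaddr = 243 = 0b011110011
Split: l1_idx=1, l2_idx=7, offset=3
L1[1] = 3
L2[3][7] = 34
paddr = 34 * 16 + 3 = 547

Answer: 547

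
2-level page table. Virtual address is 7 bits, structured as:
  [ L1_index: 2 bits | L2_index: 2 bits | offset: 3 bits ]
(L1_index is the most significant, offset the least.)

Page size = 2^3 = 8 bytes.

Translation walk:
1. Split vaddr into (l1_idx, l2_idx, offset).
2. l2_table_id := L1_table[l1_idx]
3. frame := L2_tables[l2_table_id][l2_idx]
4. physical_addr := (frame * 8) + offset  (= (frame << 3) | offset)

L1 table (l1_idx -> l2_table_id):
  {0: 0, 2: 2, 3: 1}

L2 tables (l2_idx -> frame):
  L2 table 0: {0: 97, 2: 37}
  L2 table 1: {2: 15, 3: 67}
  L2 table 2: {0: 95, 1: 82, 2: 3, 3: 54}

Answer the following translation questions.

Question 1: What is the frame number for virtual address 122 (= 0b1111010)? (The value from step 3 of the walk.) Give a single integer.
vaddr = 122: l1_idx=3, l2_idx=3
L1[3] = 1; L2[1][3] = 67

Answer: 67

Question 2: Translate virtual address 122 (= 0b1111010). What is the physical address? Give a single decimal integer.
vaddr = 122 = 0b1111010
Split: l1_idx=3, l2_idx=3, offset=2
L1[3] = 1
L2[1][3] = 67
paddr = 67 * 8 + 2 = 538

Answer: 538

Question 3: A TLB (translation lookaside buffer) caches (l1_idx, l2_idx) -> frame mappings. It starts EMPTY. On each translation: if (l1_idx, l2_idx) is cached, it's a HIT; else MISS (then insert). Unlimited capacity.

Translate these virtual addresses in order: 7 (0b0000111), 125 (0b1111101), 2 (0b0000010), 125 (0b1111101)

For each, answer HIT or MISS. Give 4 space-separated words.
vaddr=7: (0,0) not in TLB -> MISS, insert
vaddr=125: (3,3) not in TLB -> MISS, insert
vaddr=2: (0,0) in TLB -> HIT
vaddr=125: (3,3) in TLB -> HIT

Answer: MISS MISS HIT HIT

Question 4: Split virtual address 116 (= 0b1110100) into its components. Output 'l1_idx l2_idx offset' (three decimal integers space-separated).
vaddr = 116 = 0b1110100
  top 2 bits -> l1_idx = 3
  next 2 bits -> l2_idx = 2
  bottom 3 bits -> offset = 4

Answer: 3 2 4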